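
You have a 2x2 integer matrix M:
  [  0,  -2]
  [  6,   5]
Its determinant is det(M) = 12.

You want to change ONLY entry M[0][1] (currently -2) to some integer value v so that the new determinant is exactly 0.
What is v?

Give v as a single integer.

det is linear in entry M[0][1]: det = old_det + (v - -2) * C_01
Cofactor C_01 = -6
Want det = 0: 12 + (v - -2) * -6 = 0
  (v - -2) = -12 / -6 = 2
  v = -2 + (2) = 0

Answer: 0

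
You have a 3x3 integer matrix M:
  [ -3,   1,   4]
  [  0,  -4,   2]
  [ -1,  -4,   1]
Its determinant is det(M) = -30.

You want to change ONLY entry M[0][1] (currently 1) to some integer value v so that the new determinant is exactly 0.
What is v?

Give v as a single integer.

det is linear in entry M[0][1]: det = old_det + (v - 1) * C_01
Cofactor C_01 = -2
Want det = 0: -30 + (v - 1) * -2 = 0
  (v - 1) = 30 / -2 = -15
  v = 1 + (-15) = -14

Answer: -14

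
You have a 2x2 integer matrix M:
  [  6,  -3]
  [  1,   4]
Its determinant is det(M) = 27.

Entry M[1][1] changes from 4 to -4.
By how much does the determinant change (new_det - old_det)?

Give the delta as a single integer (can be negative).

Cofactor C_11 = 6
Entry delta = -4 - 4 = -8
Det delta = entry_delta * cofactor = -8 * 6 = -48

Answer: -48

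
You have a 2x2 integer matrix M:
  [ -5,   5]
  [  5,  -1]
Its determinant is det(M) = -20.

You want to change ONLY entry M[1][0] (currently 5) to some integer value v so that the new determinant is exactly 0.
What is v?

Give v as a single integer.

det is linear in entry M[1][0]: det = old_det + (v - 5) * C_10
Cofactor C_10 = -5
Want det = 0: -20 + (v - 5) * -5 = 0
  (v - 5) = 20 / -5 = -4
  v = 5 + (-4) = 1

Answer: 1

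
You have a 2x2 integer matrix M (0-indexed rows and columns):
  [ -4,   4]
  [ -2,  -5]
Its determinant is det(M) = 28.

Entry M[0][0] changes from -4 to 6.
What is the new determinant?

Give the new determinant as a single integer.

Answer: -22

Derivation:
det is linear in row 0: changing M[0][0] by delta changes det by delta * cofactor(0,0).
Cofactor C_00 = (-1)^(0+0) * minor(0,0) = -5
Entry delta = 6 - -4 = 10
Det delta = 10 * -5 = -50
New det = 28 + -50 = -22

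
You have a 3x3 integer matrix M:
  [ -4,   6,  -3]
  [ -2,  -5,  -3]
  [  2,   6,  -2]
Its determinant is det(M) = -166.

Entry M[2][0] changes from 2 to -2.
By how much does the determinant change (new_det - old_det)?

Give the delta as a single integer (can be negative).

Answer: 132

Derivation:
Cofactor C_20 = -33
Entry delta = -2 - 2 = -4
Det delta = entry_delta * cofactor = -4 * -33 = 132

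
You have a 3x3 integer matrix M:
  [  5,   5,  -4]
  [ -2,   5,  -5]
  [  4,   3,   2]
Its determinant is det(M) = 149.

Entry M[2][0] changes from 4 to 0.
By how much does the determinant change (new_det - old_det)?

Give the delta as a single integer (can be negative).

Answer: 20

Derivation:
Cofactor C_20 = -5
Entry delta = 0 - 4 = -4
Det delta = entry_delta * cofactor = -4 * -5 = 20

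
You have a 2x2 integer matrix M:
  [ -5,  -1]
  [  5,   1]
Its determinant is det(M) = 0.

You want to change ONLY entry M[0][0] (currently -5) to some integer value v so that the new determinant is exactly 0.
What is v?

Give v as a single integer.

Answer: -5

Derivation:
det is linear in entry M[0][0]: det = old_det + (v - -5) * C_00
Cofactor C_00 = 1
Want det = 0: 0 + (v - -5) * 1 = 0
  (v - -5) = 0 / 1 = 0
  v = -5 + (0) = -5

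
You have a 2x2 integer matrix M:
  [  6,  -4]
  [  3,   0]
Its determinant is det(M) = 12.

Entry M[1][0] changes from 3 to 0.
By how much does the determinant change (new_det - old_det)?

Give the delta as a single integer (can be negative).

Cofactor C_10 = 4
Entry delta = 0 - 3 = -3
Det delta = entry_delta * cofactor = -3 * 4 = -12

Answer: -12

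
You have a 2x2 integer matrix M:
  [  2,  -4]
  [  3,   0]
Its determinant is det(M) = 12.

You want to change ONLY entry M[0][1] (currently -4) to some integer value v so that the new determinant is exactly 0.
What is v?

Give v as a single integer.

det is linear in entry M[0][1]: det = old_det + (v - -4) * C_01
Cofactor C_01 = -3
Want det = 0: 12 + (v - -4) * -3 = 0
  (v - -4) = -12 / -3 = 4
  v = -4 + (4) = 0

Answer: 0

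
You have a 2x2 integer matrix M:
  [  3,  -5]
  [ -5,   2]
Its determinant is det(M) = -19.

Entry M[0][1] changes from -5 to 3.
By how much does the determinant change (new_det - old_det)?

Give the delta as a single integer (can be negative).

Answer: 40

Derivation:
Cofactor C_01 = 5
Entry delta = 3 - -5 = 8
Det delta = entry_delta * cofactor = 8 * 5 = 40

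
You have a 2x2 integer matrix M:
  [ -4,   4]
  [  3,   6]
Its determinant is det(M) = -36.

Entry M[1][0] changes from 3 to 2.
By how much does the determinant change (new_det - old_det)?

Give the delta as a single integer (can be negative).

Answer: 4

Derivation:
Cofactor C_10 = -4
Entry delta = 2 - 3 = -1
Det delta = entry_delta * cofactor = -1 * -4 = 4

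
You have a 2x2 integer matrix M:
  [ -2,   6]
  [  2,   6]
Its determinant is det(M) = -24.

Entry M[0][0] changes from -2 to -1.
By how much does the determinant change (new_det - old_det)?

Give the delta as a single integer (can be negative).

Cofactor C_00 = 6
Entry delta = -1 - -2 = 1
Det delta = entry_delta * cofactor = 1 * 6 = 6

Answer: 6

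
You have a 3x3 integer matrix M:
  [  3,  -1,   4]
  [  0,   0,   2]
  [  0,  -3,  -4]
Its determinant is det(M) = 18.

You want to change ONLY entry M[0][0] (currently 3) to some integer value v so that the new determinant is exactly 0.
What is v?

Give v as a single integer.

Answer: 0

Derivation:
det is linear in entry M[0][0]: det = old_det + (v - 3) * C_00
Cofactor C_00 = 6
Want det = 0: 18 + (v - 3) * 6 = 0
  (v - 3) = -18 / 6 = -3
  v = 3 + (-3) = 0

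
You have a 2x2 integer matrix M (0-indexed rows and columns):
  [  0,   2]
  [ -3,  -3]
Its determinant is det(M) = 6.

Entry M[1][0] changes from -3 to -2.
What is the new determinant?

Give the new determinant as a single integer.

det is linear in row 1: changing M[1][0] by delta changes det by delta * cofactor(1,0).
Cofactor C_10 = (-1)^(1+0) * minor(1,0) = -2
Entry delta = -2 - -3 = 1
Det delta = 1 * -2 = -2
New det = 6 + -2 = 4

Answer: 4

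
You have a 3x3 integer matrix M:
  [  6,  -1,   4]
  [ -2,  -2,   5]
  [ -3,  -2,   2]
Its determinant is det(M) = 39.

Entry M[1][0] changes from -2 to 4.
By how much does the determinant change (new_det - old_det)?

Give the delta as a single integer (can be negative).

Cofactor C_10 = -6
Entry delta = 4 - -2 = 6
Det delta = entry_delta * cofactor = 6 * -6 = -36

Answer: -36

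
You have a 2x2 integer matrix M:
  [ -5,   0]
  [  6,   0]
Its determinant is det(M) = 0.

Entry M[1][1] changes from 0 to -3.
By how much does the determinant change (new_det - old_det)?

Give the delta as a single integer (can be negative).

Answer: 15

Derivation:
Cofactor C_11 = -5
Entry delta = -3 - 0 = -3
Det delta = entry_delta * cofactor = -3 * -5 = 15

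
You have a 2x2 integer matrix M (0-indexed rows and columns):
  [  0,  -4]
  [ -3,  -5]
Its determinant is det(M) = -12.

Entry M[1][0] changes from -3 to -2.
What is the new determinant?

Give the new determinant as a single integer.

Answer: -8

Derivation:
det is linear in row 1: changing M[1][0] by delta changes det by delta * cofactor(1,0).
Cofactor C_10 = (-1)^(1+0) * minor(1,0) = 4
Entry delta = -2 - -3 = 1
Det delta = 1 * 4 = 4
New det = -12 + 4 = -8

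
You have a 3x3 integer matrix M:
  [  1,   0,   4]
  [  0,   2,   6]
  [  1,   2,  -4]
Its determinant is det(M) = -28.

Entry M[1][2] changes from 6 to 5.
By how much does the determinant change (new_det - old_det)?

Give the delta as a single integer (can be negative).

Cofactor C_12 = -2
Entry delta = 5 - 6 = -1
Det delta = entry_delta * cofactor = -1 * -2 = 2

Answer: 2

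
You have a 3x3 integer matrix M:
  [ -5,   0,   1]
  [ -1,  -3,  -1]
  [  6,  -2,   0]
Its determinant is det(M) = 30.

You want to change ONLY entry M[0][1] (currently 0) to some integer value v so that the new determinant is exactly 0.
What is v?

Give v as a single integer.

Answer: 5

Derivation:
det is linear in entry M[0][1]: det = old_det + (v - 0) * C_01
Cofactor C_01 = -6
Want det = 0: 30 + (v - 0) * -6 = 0
  (v - 0) = -30 / -6 = 5
  v = 0 + (5) = 5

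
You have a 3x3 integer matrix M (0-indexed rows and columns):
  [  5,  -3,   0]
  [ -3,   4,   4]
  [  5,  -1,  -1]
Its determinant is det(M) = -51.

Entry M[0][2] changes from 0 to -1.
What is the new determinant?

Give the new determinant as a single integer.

Answer: -34

Derivation:
det is linear in row 0: changing M[0][2] by delta changes det by delta * cofactor(0,2).
Cofactor C_02 = (-1)^(0+2) * minor(0,2) = -17
Entry delta = -1 - 0 = -1
Det delta = -1 * -17 = 17
New det = -51 + 17 = -34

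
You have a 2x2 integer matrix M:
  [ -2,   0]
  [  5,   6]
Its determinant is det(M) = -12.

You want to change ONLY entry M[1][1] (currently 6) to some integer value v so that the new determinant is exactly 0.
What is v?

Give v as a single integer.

Answer: 0

Derivation:
det is linear in entry M[1][1]: det = old_det + (v - 6) * C_11
Cofactor C_11 = -2
Want det = 0: -12 + (v - 6) * -2 = 0
  (v - 6) = 12 / -2 = -6
  v = 6 + (-6) = 0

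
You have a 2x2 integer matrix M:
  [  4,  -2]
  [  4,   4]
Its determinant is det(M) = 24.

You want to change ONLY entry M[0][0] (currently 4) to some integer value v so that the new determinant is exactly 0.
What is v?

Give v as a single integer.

Answer: -2

Derivation:
det is linear in entry M[0][0]: det = old_det + (v - 4) * C_00
Cofactor C_00 = 4
Want det = 0: 24 + (v - 4) * 4 = 0
  (v - 4) = -24 / 4 = -6
  v = 4 + (-6) = -2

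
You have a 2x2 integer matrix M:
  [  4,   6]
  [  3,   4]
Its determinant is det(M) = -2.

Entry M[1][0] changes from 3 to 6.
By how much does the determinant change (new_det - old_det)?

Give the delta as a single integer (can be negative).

Cofactor C_10 = -6
Entry delta = 6 - 3 = 3
Det delta = entry_delta * cofactor = 3 * -6 = -18

Answer: -18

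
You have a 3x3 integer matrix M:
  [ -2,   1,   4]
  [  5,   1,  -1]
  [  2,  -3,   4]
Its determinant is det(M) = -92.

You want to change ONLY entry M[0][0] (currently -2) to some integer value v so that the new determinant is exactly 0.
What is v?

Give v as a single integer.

Answer: 90

Derivation:
det is linear in entry M[0][0]: det = old_det + (v - -2) * C_00
Cofactor C_00 = 1
Want det = 0: -92 + (v - -2) * 1 = 0
  (v - -2) = 92 / 1 = 92
  v = -2 + (92) = 90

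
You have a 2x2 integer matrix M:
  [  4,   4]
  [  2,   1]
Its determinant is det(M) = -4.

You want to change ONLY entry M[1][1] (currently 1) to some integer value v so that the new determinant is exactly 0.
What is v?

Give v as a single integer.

det is linear in entry M[1][1]: det = old_det + (v - 1) * C_11
Cofactor C_11 = 4
Want det = 0: -4 + (v - 1) * 4 = 0
  (v - 1) = 4 / 4 = 1
  v = 1 + (1) = 2

Answer: 2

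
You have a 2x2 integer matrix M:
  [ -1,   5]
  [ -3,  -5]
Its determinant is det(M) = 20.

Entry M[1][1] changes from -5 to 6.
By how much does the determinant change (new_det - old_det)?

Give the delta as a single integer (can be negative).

Answer: -11

Derivation:
Cofactor C_11 = -1
Entry delta = 6 - -5 = 11
Det delta = entry_delta * cofactor = 11 * -1 = -11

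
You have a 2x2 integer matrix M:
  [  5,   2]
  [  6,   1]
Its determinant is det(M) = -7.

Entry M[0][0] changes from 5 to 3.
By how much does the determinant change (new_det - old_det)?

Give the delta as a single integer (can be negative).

Cofactor C_00 = 1
Entry delta = 3 - 5 = -2
Det delta = entry_delta * cofactor = -2 * 1 = -2

Answer: -2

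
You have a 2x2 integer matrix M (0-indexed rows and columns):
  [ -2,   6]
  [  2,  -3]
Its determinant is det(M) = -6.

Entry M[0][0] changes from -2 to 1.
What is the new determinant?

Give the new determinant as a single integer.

det is linear in row 0: changing M[0][0] by delta changes det by delta * cofactor(0,0).
Cofactor C_00 = (-1)^(0+0) * minor(0,0) = -3
Entry delta = 1 - -2 = 3
Det delta = 3 * -3 = -9
New det = -6 + -9 = -15

Answer: -15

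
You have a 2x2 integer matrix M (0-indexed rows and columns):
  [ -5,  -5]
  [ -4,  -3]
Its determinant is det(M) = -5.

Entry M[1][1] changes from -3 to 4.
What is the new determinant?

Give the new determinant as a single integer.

Answer: -40

Derivation:
det is linear in row 1: changing M[1][1] by delta changes det by delta * cofactor(1,1).
Cofactor C_11 = (-1)^(1+1) * minor(1,1) = -5
Entry delta = 4 - -3 = 7
Det delta = 7 * -5 = -35
New det = -5 + -35 = -40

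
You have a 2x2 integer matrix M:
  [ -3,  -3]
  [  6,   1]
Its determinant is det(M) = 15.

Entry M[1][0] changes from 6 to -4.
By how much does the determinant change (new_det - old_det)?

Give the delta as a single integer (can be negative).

Cofactor C_10 = 3
Entry delta = -4 - 6 = -10
Det delta = entry_delta * cofactor = -10 * 3 = -30

Answer: -30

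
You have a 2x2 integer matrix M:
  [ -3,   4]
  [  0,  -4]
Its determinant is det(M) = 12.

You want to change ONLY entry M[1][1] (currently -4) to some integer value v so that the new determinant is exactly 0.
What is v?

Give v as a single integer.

det is linear in entry M[1][1]: det = old_det + (v - -4) * C_11
Cofactor C_11 = -3
Want det = 0: 12 + (v - -4) * -3 = 0
  (v - -4) = -12 / -3 = 4
  v = -4 + (4) = 0

Answer: 0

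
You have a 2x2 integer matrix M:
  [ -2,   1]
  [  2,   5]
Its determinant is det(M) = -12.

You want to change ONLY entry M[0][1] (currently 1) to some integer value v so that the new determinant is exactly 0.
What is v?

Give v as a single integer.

Answer: -5

Derivation:
det is linear in entry M[0][1]: det = old_det + (v - 1) * C_01
Cofactor C_01 = -2
Want det = 0: -12 + (v - 1) * -2 = 0
  (v - 1) = 12 / -2 = -6
  v = 1 + (-6) = -5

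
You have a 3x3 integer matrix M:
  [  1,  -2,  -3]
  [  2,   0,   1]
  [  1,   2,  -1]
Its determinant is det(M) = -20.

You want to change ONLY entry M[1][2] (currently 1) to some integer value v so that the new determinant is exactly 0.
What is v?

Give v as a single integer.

Answer: -4

Derivation:
det is linear in entry M[1][2]: det = old_det + (v - 1) * C_12
Cofactor C_12 = -4
Want det = 0: -20 + (v - 1) * -4 = 0
  (v - 1) = 20 / -4 = -5
  v = 1 + (-5) = -4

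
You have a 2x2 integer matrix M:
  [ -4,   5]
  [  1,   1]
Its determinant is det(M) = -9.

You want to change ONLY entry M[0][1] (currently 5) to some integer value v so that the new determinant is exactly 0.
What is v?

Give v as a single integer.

det is linear in entry M[0][1]: det = old_det + (v - 5) * C_01
Cofactor C_01 = -1
Want det = 0: -9 + (v - 5) * -1 = 0
  (v - 5) = 9 / -1 = -9
  v = 5 + (-9) = -4

Answer: -4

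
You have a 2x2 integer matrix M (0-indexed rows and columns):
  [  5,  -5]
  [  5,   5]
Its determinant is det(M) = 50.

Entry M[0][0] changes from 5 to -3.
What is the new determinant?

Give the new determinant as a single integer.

det is linear in row 0: changing M[0][0] by delta changes det by delta * cofactor(0,0).
Cofactor C_00 = (-1)^(0+0) * minor(0,0) = 5
Entry delta = -3 - 5 = -8
Det delta = -8 * 5 = -40
New det = 50 + -40 = 10

Answer: 10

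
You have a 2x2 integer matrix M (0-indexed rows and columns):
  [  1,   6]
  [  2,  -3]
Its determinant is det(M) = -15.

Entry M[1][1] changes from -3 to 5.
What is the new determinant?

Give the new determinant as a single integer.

Answer: -7

Derivation:
det is linear in row 1: changing M[1][1] by delta changes det by delta * cofactor(1,1).
Cofactor C_11 = (-1)^(1+1) * minor(1,1) = 1
Entry delta = 5 - -3 = 8
Det delta = 8 * 1 = 8
New det = -15 + 8 = -7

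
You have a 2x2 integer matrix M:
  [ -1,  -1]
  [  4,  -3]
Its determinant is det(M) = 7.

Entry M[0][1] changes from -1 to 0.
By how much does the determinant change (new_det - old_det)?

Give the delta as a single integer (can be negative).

Cofactor C_01 = -4
Entry delta = 0 - -1 = 1
Det delta = entry_delta * cofactor = 1 * -4 = -4

Answer: -4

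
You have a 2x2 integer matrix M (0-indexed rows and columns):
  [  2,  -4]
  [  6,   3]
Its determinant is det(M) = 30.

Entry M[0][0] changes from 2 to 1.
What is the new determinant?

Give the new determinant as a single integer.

Answer: 27

Derivation:
det is linear in row 0: changing M[0][0] by delta changes det by delta * cofactor(0,0).
Cofactor C_00 = (-1)^(0+0) * minor(0,0) = 3
Entry delta = 1 - 2 = -1
Det delta = -1 * 3 = -3
New det = 30 + -3 = 27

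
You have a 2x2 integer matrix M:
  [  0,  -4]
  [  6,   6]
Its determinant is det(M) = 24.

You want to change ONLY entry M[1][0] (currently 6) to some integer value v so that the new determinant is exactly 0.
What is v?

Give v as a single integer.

det is linear in entry M[1][0]: det = old_det + (v - 6) * C_10
Cofactor C_10 = 4
Want det = 0: 24 + (v - 6) * 4 = 0
  (v - 6) = -24 / 4 = -6
  v = 6 + (-6) = 0

Answer: 0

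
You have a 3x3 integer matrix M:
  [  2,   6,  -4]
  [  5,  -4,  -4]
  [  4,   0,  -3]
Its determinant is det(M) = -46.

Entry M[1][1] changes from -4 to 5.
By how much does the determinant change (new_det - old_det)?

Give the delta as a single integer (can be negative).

Answer: 90

Derivation:
Cofactor C_11 = 10
Entry delta = 5 - -4 = 9
Det delta = entry_delta * cofactor = 9 * 10 = 90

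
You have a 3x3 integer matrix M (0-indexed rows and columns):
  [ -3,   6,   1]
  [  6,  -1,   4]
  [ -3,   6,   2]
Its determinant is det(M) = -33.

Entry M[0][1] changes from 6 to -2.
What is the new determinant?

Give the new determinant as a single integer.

Answer: 159

Derivation:
det is linear in row 0: changing M[0][1] by delta changes det by delta * cofactor(0,1).
Cofactor C_01 = (-1)^(0+1) * minor(0,1) = -24
Entry delta = -2 - 6 = -8
Det delta = -8 * -24 = 192
New det = -33 + 192 = 159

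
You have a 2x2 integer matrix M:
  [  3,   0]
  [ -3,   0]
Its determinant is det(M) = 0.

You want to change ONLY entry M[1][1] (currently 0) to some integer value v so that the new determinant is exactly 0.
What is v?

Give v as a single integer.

det is linear in entry M[1][1]: det = old_det + (v - 0) * C_11
Cofactor C_11 = 3
Want det = 0: 0 + (v - 0) * 3 = 0
  (v - 0) = 0 / 3 = 0
  v = 0 + (0) = 0

Answer: 0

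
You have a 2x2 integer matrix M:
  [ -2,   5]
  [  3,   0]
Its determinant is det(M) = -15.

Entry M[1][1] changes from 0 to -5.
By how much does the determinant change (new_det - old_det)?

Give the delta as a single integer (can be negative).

Answer: 10

Derivation:
Cofactor C_11 = -2
Entry delta = -5 - 0 = -5
Det delta = entry_delta * cofactor = -5 * -2 = 10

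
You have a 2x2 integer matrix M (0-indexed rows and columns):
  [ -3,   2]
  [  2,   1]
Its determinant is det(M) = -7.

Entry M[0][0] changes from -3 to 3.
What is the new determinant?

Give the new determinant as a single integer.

Answer: -1

Derivation:
det is linear in row 0: changing M[0][0] by delta changes det by delta * cofactor(0,0).
Cofactor C_00 = (-1)^(0+0) * minor(0,0) = 1
Entry delta = 3 - -3 = 6
Det delta = 6 * 1 = 6
New det = -7 + 6 = -1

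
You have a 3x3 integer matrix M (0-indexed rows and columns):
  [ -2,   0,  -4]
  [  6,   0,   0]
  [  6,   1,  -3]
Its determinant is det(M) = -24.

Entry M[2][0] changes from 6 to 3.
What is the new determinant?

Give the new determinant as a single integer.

det is linear in row 2: changing M[2][0] by delta changes det by delta * cofactor(2,0).
Cofactor C_20 = (-1)^(2+0) * minor(2,0) = 0
Entry delta = 3 - 6 = -3
Det delta = -3 * 0 = 0
New det = -24 + 0 = -24

Answer: -24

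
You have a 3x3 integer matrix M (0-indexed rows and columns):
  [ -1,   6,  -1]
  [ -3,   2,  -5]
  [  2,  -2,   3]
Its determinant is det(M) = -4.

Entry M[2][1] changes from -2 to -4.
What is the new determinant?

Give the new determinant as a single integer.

det is linear in row 2: changing M[2][1] by delta changes det by delta * cofactor(2,1).
Cofactor C_21 = (-1)^(2+1) * minor(2,1) = -2
Entry delta = -4 - -2 = -2
Det delta = -2 * -2 = 4
New det = -4 + 4 = 0

Answer: 0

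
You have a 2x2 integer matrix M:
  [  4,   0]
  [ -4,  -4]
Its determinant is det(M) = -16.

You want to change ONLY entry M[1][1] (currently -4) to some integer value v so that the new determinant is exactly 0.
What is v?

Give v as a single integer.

det is linear in entry M[1][1]: det = old_det + (v - -4) * C_11
Cofactor C_11 = 4
Want det = 0: -16 + (v - -4) * 4 = 0
  (v - -4) = 16 / 4 = 4
  v = -4 + (4) = 0

Answer: 0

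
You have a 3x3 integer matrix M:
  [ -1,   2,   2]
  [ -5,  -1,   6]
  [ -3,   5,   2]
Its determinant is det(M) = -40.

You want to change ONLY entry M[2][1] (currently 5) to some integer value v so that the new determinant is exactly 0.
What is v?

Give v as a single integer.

Answer: -5

Derivation:
det is linear in entry M[2][1]: det = old_det + (v - 5) * C_21
Cofactor C_21 = -4
Want det = 0: -40 + (v - 5) * -4 = 0
  (v - 5) = 40 / -4 = -10
  v = 5 + (-10) = -5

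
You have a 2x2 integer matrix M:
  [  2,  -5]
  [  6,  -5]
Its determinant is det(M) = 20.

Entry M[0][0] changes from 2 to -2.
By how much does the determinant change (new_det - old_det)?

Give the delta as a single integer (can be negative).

Answer: 20

Derivation:
Cofactor C_00 = -5
Entry delta = -2 - 2 = -4
Det delta = entry_delta * cofactor = -4 * -5 = 20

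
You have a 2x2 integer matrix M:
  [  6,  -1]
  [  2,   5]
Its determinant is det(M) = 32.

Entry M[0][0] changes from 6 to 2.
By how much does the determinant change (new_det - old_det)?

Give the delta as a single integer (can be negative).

Cofactor C_00 = 5
Entry delta = 2 - 6 = -4
Det delta = entry_delta * cofactor = -4 * 5 = -20

Answer: -20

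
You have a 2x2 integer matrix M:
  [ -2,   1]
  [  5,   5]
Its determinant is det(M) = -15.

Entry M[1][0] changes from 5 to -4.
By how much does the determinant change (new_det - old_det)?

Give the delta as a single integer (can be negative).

Cofactor C_10 = -1
Entry delta = -4 - 5 = -9
Det delta = entry_delta * cofactor = -9 * -1 = 9

Answer: 9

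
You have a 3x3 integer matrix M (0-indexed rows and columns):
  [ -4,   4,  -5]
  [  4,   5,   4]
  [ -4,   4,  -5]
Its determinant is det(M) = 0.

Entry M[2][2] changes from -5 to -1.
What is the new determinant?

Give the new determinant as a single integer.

Answer: -144

Derivation:
det is linear in row 2: changing M[2][2] by delta changes det by delta * cofactor(2,2).
Cofactor C_22 = (-1)^(2+2) * minor(2,2) = -36
Entry delta = -1 - -5 = 4
Det delta = 4 * -36 = -144
New det = 0 + -144 = -144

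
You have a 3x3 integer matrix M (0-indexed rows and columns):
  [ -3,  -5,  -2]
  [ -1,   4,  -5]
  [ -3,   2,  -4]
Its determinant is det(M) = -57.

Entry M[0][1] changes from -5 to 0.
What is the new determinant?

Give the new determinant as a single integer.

Answer: -2

Derivation:
det is linear in row 0: changing M[0][1] by delta changes det by delta * cofactor(0,1).
Cofactor C_01 = (-1)^(0+1) * minor(0,1) = 11
Entry delta = 0 - -5 = 5
Det delta = 5 * 11 = 55
New det = -57 + 55 = -2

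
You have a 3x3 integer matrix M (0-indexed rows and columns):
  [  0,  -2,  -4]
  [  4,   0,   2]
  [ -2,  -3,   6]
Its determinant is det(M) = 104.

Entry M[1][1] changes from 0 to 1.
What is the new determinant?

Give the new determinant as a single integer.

det is linear in row 1: changing M[1][1] by delta changes det by delta * cofactor(1,1).
Cofactor C_11 = (-1)^(1+1) * minor(1,1) = -8
Entry delta = 1 - 0 = 1
Det delta = 1 * -8 = -8
New det = 104 + -8 = 96

Answer: 96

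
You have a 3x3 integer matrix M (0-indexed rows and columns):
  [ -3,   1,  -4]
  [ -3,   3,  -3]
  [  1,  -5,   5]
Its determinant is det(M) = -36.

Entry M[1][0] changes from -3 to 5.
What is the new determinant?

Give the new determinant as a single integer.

det is linear in row 1: changing M[1][0] by delta changes det by delta * cofactor(1,0).
Cofactor C_10 = (-1)^(1+0) * minor(1,0) = 15
Entry delta = 5 - -3 = 8
Det delta = 8 * 15 = 120
New det = -36 + 120 = 84

Answer: 84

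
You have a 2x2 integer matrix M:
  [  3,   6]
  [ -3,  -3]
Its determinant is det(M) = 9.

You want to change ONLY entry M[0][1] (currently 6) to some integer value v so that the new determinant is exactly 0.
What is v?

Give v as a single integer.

Answer: 3

Derivation:
det is linear in entry M[0][1]: det = old_det + (v - 6) * C_01
Cofactor C_01 = 3
Want det = 0: 9 + (v - 6) * 3 = 0
  (v - 6) = -9 / 3 = -3
  v = 6 + (-3) = 3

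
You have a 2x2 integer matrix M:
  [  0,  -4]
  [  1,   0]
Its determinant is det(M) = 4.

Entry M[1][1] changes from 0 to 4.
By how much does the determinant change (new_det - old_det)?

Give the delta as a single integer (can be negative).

Answer: 0

Derivation:
Cofactor C_11 = 0
Entry delta = 4 - 0 = 4
Det delta = entry_delta * cofactor = 4 * 0 = 0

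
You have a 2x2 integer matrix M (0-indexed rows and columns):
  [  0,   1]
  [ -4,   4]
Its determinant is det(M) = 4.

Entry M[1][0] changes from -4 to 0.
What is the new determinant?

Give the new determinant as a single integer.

Answer: 0

Derivation:
det is linear in row 1: changing M[1][0] by delta changes det by delta * cofactor(1,0).
Cofactor C_10 = (-1)^(1+0) * minor(1,0) = -1
Entry delta = 0 - -4 = 4
Det delta = 4 * -1 = -4
New det = 4 + -4 = 0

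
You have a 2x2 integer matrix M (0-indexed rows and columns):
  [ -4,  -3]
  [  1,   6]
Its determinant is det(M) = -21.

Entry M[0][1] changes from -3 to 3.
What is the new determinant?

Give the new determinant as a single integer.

Answer: -27

Derivation:
det is linear in row 0: changing M[0][1] by delta changes det by delta * cofactor(0,1).
Cofactor C_01 = (-1)^(0+1) * minor(0,1) = -1
Entry delta = 3 - -3 = 6
Det delta = 6 * -1 = -6
New det = -21 + -6 = -27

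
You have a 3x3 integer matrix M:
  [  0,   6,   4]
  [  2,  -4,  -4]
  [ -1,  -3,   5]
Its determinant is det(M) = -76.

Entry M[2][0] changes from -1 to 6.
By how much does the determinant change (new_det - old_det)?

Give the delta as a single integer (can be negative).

Answer: -56

Derivation:
Cofactor C_20 = -8
Entry delta = 6 - -1 = 7
Det delta = entry_delta * cofactor = 7 * -8 = -56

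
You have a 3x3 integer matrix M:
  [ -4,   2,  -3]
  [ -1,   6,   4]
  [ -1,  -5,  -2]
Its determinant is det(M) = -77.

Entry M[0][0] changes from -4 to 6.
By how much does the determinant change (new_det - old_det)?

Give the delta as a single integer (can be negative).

Cofactor C_00 = 8
Entry delta = 6 - -4 = 10
Det delta = entry_delta * cofactor = 10 * 8 = 80

Answer: 80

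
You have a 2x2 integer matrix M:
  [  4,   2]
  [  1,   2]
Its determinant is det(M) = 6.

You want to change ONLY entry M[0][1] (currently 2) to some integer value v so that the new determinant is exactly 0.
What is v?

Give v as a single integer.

Answer: 8

Derivation:
det is linear in entry M[0][1]: det = old_det + (v - 2) * C_01
Cofactor C_01 = -1
Want det = 0: 6 + (v - 2) * -1 = 0
  (v - 2) = -6 / -1 = 6
  v = 2 + (6) = 8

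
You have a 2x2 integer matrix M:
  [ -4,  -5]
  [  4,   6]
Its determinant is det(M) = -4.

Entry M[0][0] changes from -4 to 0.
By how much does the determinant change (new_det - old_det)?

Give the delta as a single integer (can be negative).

Answer: 24

Derivation:
Cofactor C_00 = 6
Entry delta = 0 - -4 = 4
Det delta = entry_delta * cofactor = 4 * 6 = 24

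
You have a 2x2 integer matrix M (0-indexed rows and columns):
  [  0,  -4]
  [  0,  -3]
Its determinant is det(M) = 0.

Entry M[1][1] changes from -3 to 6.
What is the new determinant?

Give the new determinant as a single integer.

det is linear in row 1: changing M[1][1] by delta changes det by delta * cofactor(1,1).
Cofactor C_11 = (-1)^(1+1) * minor(1,1) = 0
Entry delta = 6 - -3 = 9
Det delta = 9 * 0 = 0
New det = 0 + 0 = 0

Answer: 0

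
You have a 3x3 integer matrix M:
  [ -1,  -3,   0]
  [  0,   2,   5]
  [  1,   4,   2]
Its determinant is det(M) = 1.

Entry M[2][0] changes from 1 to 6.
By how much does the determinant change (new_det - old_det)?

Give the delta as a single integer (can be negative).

Answer: -75

Derivation:
Cofactor C_20 = -15
Entry delta = 6 - 1 = 5
Det delta = entry_delta * cofactor = 5 * -15 = -75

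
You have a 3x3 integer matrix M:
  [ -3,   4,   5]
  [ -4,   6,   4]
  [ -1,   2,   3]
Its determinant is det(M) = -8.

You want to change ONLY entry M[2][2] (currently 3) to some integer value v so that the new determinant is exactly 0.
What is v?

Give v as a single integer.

Answer: -1

Derivation:
det is linear in entry M[2][2]: det = old_det + (v - 3) * C_22
Cofactor C_22 = -2
Want det = 0: -8 + (v - 3) * -2 = 0
  (v - 3) = 8 / -2 = -4
  v = 3 + (-4) = -1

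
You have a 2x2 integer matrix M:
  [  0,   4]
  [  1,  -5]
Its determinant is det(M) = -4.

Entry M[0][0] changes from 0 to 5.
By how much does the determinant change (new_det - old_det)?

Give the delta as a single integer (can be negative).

Answer: -25

Derivation:
Cofactor C_00 = -5
Entry delta = 5 - 0 = 5
Det delta = entry_delta * cofactor = 5 * -5 = -25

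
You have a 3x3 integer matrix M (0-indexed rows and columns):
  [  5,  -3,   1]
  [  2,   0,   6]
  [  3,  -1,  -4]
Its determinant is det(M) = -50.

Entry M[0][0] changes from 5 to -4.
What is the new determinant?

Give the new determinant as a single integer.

Answer: -104

Derivation:
det is linear in row 0: changing M[0][0] by delta changes det by delta * cofactor(0,0).
Cofactor C_00 = (-1)^(0+0) * minor(0,0) = 6
Entry delta = -4 - 5 = -9
Det delta = -9 * 6 = -54
New det = -50 + -54 = -104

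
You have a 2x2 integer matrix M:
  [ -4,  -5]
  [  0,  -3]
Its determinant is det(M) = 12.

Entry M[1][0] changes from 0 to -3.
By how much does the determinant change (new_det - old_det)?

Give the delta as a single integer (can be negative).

Answer: -15

Derivation:
Cofactor C_10 = 5
Entry delta = -3 - 0 = -3
Det delta = entry_delta * cofactor = -3 * 5 = -15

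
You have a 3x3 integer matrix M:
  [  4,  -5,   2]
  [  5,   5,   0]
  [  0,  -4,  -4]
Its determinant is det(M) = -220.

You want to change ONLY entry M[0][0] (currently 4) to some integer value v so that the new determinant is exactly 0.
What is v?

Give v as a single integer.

Answer: -7

Derivation:
det is linear in entry M[0][0]: det = old_det + (v - 4) * C_00
Cofactor C_00 = -20
Want det = 0: -220 + (v - 4) * -20 = 0
  (v - 4) = 220 / -20 = -11
  v = 4 + (-11) = -7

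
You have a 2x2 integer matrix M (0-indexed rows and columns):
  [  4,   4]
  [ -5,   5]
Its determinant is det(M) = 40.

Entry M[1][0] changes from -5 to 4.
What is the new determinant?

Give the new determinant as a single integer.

Answer: 4

Derivation:
det is linear in row 1: changing M[1][0] by delta changes det by delta * cofactor(1,0).
Cofactor C_10 = (-1)^(1+0) * minor(1,0) = -4
Entry delta = 4 - -5 = 9
Det delta = 9 * -4 = -36
New det = 40 + -36 = 4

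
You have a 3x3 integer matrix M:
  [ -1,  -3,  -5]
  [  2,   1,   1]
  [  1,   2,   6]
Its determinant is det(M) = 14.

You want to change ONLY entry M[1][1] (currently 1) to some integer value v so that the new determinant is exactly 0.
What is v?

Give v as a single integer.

det is linear in entry M[1][1]: det = old_det + (v - 1) * C_11
Cofactor C_11 = -1
Want det = 0: 14 + (v - 1) * -1 = 0
  (v - 1) = -14 / -1 = 14
  v = 1 + (14) = 15

Answer: 15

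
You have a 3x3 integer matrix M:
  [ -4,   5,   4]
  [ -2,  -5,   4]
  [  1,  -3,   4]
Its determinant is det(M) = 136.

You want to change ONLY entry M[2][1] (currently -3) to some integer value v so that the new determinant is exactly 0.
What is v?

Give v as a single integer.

det is linear in entry M[2][1]: det = old_det + (v - -3) * C_21
Cofactor C_21 = 8
Want det = 0: 136 + (v - -3) * 8 = 0
  (v - -3) = -136 / 8 = -17
  v = -3 + (-17) = -20

Answer: -20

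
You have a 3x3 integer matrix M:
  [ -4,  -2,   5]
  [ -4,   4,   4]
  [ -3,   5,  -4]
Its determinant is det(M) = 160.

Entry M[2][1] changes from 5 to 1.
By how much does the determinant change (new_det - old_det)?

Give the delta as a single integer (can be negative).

Cofactor C_21 = -4
Entry delta = 1 - 5 = -4
Det delta = entry_delta * cofactor = -4 * -4 = 16

Answer: 16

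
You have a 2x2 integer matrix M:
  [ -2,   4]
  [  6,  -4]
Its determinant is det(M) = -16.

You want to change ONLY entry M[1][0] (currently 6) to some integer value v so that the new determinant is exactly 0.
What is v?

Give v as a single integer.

Answer: 2

Derivation:
det is linear in entry M[1][0]: det = old_det + (v - 6) * C_10
Cofactor C_10 = -4
Want det = 0: -16 + (v - 6) * -4 = 0
  (v - 6) = 16 / -4 = -4
  v = 6 + (-4) = 2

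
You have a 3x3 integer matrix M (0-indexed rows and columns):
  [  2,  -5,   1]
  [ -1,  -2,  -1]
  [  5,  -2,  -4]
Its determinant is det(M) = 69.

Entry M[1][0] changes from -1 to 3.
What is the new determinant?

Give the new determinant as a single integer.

Answer: -19

Derivation:
det is linear in row 1: changing M[1][0] by delta changes det by delta * cofactor(1,0).
Cofactor C_10 = (-1)^(1+0) * minor(1,0) = -22
Entry delta = 3 - -1 = 4
Det delta = 4 * -22 = -88
New det = 69 + -88 = -19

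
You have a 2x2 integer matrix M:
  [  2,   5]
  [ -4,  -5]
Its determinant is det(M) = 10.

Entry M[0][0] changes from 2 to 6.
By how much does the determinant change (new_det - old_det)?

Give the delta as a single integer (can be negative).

Cofactor C_00 = -5
Entry delta = 6 - 2 = 4
Det delta = entry_delta * cofactor = 4 * -5 = -20

Answer: -20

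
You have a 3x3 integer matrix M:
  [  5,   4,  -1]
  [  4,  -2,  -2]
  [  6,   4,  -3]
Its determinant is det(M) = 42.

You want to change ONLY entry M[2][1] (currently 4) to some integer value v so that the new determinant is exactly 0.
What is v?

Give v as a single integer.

Answer: -3

Derivation:
det is linear in entry M[2][1]: det = old_det + (v - 4) * C_21
Cofactor C_21 = 6
Want det = 0: 42 + (v - 4) * 6 = 0
  (v - 4) = -42 / 6 = -7
  v = 4 + (-7) = -3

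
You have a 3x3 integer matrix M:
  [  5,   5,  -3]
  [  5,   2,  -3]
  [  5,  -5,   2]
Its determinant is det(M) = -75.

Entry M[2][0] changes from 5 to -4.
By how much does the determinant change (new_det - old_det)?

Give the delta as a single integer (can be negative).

Answer: 81

Derivation:
Cofactor C_20 = -9
Entry delta = -4 - 5 = -9
Det delta = entry_delta * cofactor = -9 * -9 = 81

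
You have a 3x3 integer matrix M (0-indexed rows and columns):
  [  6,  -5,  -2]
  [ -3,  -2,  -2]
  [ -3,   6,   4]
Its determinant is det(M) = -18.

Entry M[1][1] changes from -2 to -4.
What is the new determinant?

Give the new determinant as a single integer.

Answer: -54

Derivation:
det is linear in row 1: changing M[1][1] by delta changes det by delta * cofactor(1,1).
Cofactor C_11 = (-1)^(1+1) * minor(1,1) = 18
Entry delta = -4 - -2 = -2
Det delta = -2 * 18 = -36
New det = -18 + -36 = -54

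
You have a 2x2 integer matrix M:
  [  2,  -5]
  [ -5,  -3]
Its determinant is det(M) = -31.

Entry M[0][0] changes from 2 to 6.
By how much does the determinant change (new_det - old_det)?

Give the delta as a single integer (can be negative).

Cofactor C_00 = -3
Entry delta = 6 - 2 = 4
Det delta = entry_delta * cofactor = 4 * -3 = -12

Answer: -12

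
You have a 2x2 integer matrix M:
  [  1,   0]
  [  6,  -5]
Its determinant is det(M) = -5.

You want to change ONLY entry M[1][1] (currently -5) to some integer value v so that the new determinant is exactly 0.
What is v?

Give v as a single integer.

Answer: 0

Derivation:
det is linear in entry M[1][1]: det = old_det + (v - -5) * C_11
Cofactor C_11 = 1
Want det = 0: -5 + (v - -5) * 1 = 0
  (v - -5) = 5 / 1 = 5
  v = -5 + (5) = 0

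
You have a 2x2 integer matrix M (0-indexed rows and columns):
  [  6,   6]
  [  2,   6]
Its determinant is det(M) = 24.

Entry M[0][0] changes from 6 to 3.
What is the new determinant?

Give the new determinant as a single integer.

det is linear in row 0: changing M[0][0] by delta changes det by delta * cofactor(0,0).
Cofactor C_00 = (-1)^(0+0) * minor(0,0) = 6
Entry delta = 3 - 6 = -3
Det delta = -3 * 6 = -18
New det = 24 + -18 = 6

Answer: 6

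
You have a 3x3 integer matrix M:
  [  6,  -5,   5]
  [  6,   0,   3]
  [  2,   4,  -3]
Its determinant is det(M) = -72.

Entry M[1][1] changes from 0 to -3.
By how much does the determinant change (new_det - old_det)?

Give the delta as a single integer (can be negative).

Cofactor C_11 = -28
Entry delta = -3 - 0 = -3
Det delta = entry_delta * cofactor = -3 * -28 = 84

Answer: 84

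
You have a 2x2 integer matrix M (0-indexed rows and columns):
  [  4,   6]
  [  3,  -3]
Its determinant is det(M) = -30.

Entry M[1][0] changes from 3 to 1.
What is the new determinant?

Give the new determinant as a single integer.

Answer: -18

Derivation:
det is linear in row 1: changing M[1][0] by delta changes det by delta * cofactor(1,0).
Cofactor C_10 = (-1)^(1+0) * minor(1,0) = -6
Entry delta = 1 - 3 = -2
Det delta = -2 * -6 = 12
New det = -30 + 12 = -18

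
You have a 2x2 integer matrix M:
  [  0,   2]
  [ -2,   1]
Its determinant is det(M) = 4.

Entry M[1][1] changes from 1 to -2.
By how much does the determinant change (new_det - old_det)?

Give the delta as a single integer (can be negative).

Cofactor C_11 = 0
Entry delta = -2 - 1 = -3
Det delta = entry_delta * cofactor = -3 * 0 = 0

Answer: 0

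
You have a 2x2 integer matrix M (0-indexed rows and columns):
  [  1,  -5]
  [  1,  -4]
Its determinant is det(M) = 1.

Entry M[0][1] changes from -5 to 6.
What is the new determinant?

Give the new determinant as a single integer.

Answer: -10

Derivation:
det is linear in row 0: changing M[0][1] by delta changes det by delta * cofactor(0,1).
Cofactor C_01 = (-1)^(0+1) * minor(0,1) = -1
Entry delta = 6 - -5 = 11
Det delta = 11 * -1 = -11
New det = 1 + -11 = -10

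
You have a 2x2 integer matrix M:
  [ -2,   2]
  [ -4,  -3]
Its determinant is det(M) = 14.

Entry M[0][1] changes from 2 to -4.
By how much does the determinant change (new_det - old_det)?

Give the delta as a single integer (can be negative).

Answer: -24

Derivation:
Cofactor C_01 = 4
Entry delta = -4 - 2 = -6
Det delta = entry_delta * cofactor = -6 * 4 = -24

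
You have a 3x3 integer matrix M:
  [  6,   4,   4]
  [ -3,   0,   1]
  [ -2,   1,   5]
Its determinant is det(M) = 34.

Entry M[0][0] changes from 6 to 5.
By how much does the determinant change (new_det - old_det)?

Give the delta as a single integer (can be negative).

Answer: 1

Derivation:
Cofactor C_00 = -1
Entry delta = 5 - 6 = -1
Det delta = entry_delta * cofactor = -1 * -1 = 1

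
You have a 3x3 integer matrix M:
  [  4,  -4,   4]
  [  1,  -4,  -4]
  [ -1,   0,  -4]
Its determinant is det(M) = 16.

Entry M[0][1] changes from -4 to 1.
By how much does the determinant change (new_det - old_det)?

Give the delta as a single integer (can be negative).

Answer: 40

Derivation:
Cofactor C_01 = 8
Entry delta = 1 - -4 = 5
Det delta = entry_delta * cofactor = 5 * 8 = 40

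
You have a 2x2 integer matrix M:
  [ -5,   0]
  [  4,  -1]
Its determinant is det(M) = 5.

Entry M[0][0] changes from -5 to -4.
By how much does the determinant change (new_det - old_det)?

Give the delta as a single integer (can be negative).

Cofactor C_00 = -1
Entry delta = -4 - -5 = 1
Det delta = entry_delta * cofactor = 1 * -1 = -1

Answer: -1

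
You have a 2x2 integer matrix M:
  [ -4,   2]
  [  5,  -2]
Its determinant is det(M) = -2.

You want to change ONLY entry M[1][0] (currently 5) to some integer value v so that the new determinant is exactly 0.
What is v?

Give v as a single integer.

det is linear in entry M[1][0]: det = old_det + (v - 5) * C_10
Cofactor C_10 = -2
Want det = 0: -2 + (v - 5) * -2 = 0
  (v - 5) = 2 / -2 = -1
  v = 5 + (-1) = 4

Answer: 4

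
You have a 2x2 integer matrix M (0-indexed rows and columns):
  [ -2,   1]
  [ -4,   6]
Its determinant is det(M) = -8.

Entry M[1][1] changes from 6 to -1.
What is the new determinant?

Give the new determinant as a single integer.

Answer: 6

Derivation:
det is linear in row 1: changing M[1][1] by delta changes det by delta * cofactor(1,1).
Cofactor C_11 = (-1)^(1+1) * minor(1,1) = -2
Entry delta = -1 - 6 = -7
Det delta = -7 * -2 = 14
New det = -8 + 14 = 6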